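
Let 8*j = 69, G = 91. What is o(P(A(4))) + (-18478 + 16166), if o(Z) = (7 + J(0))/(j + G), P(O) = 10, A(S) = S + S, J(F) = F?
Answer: -1842608/797 ≈ -2311.9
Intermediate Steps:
j = 69/8 (j = (⅛)*69 = 69/8 ≈ 8.6250)
A(S) = 2*S
o(Z) = 56/797 (o(Z) = (7 + 0)/(69/8 + 91) = 7/(797/8) = 7*(8/797) = 56/797)
o(P(A(4))) + (-18478 + 16166) = 56/797 + (-18478 + 16166) = 56/797 - 2312 = -1842608/797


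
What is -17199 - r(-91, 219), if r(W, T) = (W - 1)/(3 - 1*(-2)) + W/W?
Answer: -85908/5 ≈ -17182.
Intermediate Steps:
r(W, T) = 4/5 + W/5 (r(W, T) = (-1 + W)/(3 + 2) + 1 = (-1 + W)/5 + 1 = (-1 + W)*(1/5) + 1 = (-1/5 + W/5) + 1 = 4/5 + W/5)
-17199 - r(-91, 219) = -17199 - (4/5 + (1/5)*(-91)) = -17199 - (4/5 - 91/5) = -17199 - 1*(-87/5) = -17199 + 87/5 = -85908/5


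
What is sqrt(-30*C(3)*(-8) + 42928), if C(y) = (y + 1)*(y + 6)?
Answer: 4*sqrt(3223) ≈ 227.09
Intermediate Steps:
C(y) = (1 + y)*(6 + y)
sqrt(-30*C(3)*(-8) + 42928) = sqrt(-30*(6 + 3**2 + 7*3)*(-8) + 42928) = sqrt(-30*(6 + 9 + 21)*(-8) + 42928) = sqrt(-30*36*(-8) + 42928) = sqrt(-1080*(-8) + 42928) = sqrt(8640 + 42928) = sqrt(51568) = 4*sqrt(3223)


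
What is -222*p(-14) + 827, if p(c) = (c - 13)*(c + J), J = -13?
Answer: -161011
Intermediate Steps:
p(c) = (-13 + c)**2 (p(c) = (c - 13)*(c - 13) = (-13 + c)*(-13 + c) = (-13 + c)**2)
-222*p(-14) + 827 = -222*(169 + (-14)**2 - 26*(-14)) + 827 = -222*(169 + 196 + 364) + 827 = -222*729 + 827 = -161838 + 827 = -161011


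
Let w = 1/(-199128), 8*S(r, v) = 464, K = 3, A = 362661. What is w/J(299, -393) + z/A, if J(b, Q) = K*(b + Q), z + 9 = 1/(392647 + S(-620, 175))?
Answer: -66108491161673/2665799431278806160 ≈ -2.4799e-5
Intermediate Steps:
S(r, v) = 58 (S(r, v) = (⅛)*464 = 58)
z = -3534344/392705 (z = -9 + 1/(392647 + 58) = -9 + 1/392705 = -3534344/392705 ≈ -9.0000)
w = -1/199128 ≈ -5.0219e-6
J(b, Q) = 3*Q + 3*b (J(b, Q) = 3*(b + Q) = 3*(Q + b) = 3*Q + 3*b)
w/J(299, -393) + z/A = -1/(199128*(3*(-393) + 3*299)) - 3534344/392705/362661 = -1/(199128*(-1179 + 897)) - 3534344/392705*1/362661 = -1/199128/(-282) - 3534344/142418788005 = -1/199128*(-1/282) - 3534344/142418788005 = 1/56154096 - 3534344/142418788005 = -66108491161673/2665799431278806160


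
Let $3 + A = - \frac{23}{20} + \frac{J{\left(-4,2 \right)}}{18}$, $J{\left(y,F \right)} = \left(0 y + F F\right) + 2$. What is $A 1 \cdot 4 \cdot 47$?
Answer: $- \frac{10763}{15} \approx -717.53$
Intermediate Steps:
$J{\left(y,F \right)} = 2 + F^{2}$ ($J{\left(y,F \right)} = \left(0 + F^{2}\right) + 2 = F^{2} + 2 = 2 + F^{2}$)
$A = - \frac{229}{60}$ ($A = -3 - \left(\frac{23}{20} - \frac{2 + 2^{2}}{18}\right) = -3 - \left(\frac{23}{20} - \left(2 + 4\right) \frac{1}{18}\right) = -3 + \left(- \frac{23}{20} + 6 \cdot \frac{1}{18}\right) = -3 + \left(- \frac{23}{20} + \frac{1}{3}\right) = -3 - \frac{49}{60} = - \frac{229}{60} \approx -3.8167$)
$A 1 \cdot 4 \cdot 47 = - \frac{229 \cdot 1 \cdot 4}{60} \cdot 47 = \left(- \frac{229}{60}\right) 4 \cdot 47 = \left(- \frac{229}{15}\right) 47 = - \frac{10763}{15}$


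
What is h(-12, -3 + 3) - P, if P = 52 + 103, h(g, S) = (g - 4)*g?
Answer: 37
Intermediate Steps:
h(g, S) = g*(-4 + g) (h(g, S) = (-4 + g)*g = g*(-4 + g))
P = 155
h(-12, -3 + 3) - P = -12*(-4 - 12) - 1*155 = -12*(-16) - 155 = 192 - 155 = 37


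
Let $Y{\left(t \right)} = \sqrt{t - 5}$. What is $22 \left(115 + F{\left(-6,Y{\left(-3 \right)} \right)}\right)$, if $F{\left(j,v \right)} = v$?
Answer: $2530 + 44 i \sqrt{2} \approx 2530.0 + 62.225 i$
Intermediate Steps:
$Y{\left(t \right)} = \sqrt{-5 + t}$
$22 \left(115 + F{\left(-6,Y{\left(-3 \right)} \right)}\right) = 22 \left(115 + \sqrt{-5 - 3}\right) = 22 \left(115 + \sqrt{-8}\right) = 22 \left(115 + 2 i \sqrt{2}\right) = 2530 + 44 i \sqrt{2}$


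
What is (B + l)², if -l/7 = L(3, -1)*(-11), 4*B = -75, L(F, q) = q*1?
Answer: 146689/16 ≈ 9168.1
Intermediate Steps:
L(F, q) = q
B = -75/4 (B = (¼)*(-75) = -75/4 ≈ -18.750)
l = -77 (l = -(-7)*(-11) = -7*11 = -77)
(B + l)² = (-75/4 - 77)² = (-383/4)² = 146689/16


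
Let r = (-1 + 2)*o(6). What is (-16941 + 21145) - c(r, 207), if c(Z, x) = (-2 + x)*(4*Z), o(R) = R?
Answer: -716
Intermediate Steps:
r = 6 (r = (-1 + 2)*6 = 1*6 = 6)
c(Z, x) = 4*Z*(-2 + x)
(-16941 + 21145) - c(r, 207) = (-16941 + 21145) - 4*6*(-2 + 207) = 4204 - 4*6*205 = 4204 - 1*4920 = 4204 - 4920 = -716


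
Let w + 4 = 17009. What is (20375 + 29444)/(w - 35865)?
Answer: -49819/18860 ≈ -2.6415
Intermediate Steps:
w = 17005 (w = -4 + 17009 = 17005)
(20375 + 29444)/(w - 35865) = (20375 + 29444)/(17005 - 35865) = 49819/(-18860) = 49819*(-1/18860) = -49819/18860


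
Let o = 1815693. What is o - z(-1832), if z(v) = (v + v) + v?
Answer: 1821189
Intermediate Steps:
z(v) = 3*v (z(v) = 2*v + v = 3*v)
o - z(-1832) = 1815693 - 3*(-1832) = 1815693 - 1*(-5496) = 1815693 + 5496 = 1821189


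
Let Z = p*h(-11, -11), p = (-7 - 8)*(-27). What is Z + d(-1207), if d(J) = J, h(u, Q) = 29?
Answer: 10538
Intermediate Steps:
p = 405 (p = -15*(-27) = 405)
Z = 11745 (Z = 405*29 = 11745)
Z + d(-1207) = 11745 - 1207 = 10538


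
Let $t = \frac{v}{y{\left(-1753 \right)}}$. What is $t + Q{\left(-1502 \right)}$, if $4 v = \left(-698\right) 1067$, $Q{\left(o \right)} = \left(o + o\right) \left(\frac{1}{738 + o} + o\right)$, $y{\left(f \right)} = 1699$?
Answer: $\frac{2928305834889}{649018} \approx 4.5119 \cdot 10^{6}$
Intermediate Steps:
$Q{\left(o \right)} = 2 o \left(o + \frac{1}{738 + o}\right)$
$v = - \frac{372383}{2}$ ($v = \frac{\left(-698\right) 1067}{4} = \frac{1}{4} \left(-744766\right) = - \frac{372383}{2} \approx -1.8619 \cdot 10^{5}$)
$t = - \frac{372383}{3398}$ ($t = - \frac{372383}{2 \cdot 1699} = \left(- \frac{372383}{2}\right) \frac{1}{1699} = - \frac{372383}{3398} \approx -109.59$)
$t + Q{\left(-1502 \right)} = - \frac{372383}{3398} + 2 \left(-1502\right) \frac{1}{738 - 1502} \left(1 + \left(-1502\right)^{2} + 738 \left(-1502\right)\right) = - \frac{372383}{3398} + 2 \left(-1502\right) \frac{1}{-764} \left(1 + 2256004 - 1108476\right) = - \frac{372383}{3398} + 2 \left(-1502\right) \left(- \frac{1}{764}\right) 1147529 = - \frac{372383}{3398} + \frac{861794279}{191} = \frac{2928305834889}{649018}$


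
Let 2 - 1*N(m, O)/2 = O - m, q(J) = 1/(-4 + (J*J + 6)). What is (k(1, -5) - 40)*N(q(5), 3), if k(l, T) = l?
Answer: 676/9 ≈ 75.111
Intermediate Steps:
q(J) = 1/(2 + J²) (q(J) = 1/(-4 + (J² + 6)) = 1/(-4 + (6 + J²)) = 1/(2 + J²))
N(m, O) = 4 - 2*O + 2*m (N(m, O) = 4 - 2*(O - m) = 4 + (-2*O + 2*m) = 4 - 2*O + 2*m)
(k(1, -5) - 40)*N(q(5), 3) = (1 - 40)*(4 - 2*3 + 2/(2 + 5²)) = -39*(4 - 6 + 2/(2 + 25)) = -39*(4 - 6 + 2/27) = -39*(-52/27) = 676/9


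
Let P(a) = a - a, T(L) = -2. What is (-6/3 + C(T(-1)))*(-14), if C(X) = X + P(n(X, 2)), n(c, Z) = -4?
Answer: 56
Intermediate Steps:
P(a) = 0
C(X) = X (C(X) = X + 0 = X)
(-6/3 + C(T(-1)))*(-14) = (-6/3 - 2)*(-14) = (-6*1/3 - 2)*(-14) = (-2 - 2)*(-14) = -4*(-14) = 56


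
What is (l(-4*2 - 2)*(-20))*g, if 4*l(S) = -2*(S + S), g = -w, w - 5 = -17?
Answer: -2400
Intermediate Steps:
w = -12 (w = 5 - 17 = -12)
g = 12 (g = -1*(-12) = 12)
l(S) = -S (l(S) = (-2*(S + S))/4 = (-4*S)/4 = -S)
(l(-4*2 - 2)*(-20))*g = (-(-4*2 - 2)*(-20))*12 = (-(-8 - 2)*(-20))*12 = (-1*(-10)*(-20))*12 = (10*(-20))*12 = -200*12 = -2400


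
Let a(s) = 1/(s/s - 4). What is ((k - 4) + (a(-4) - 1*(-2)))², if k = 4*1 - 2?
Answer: ⅑ ≈ 0.11111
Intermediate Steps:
a(s) = -⅓ (a(s) = 1/(1 - 4) = 1/(-3) = -⅓)
k = 2 (k = 4 - 2 = 2)
((k - 4) + (a(-4) - 1*(-2)))² = ((2 - 4) + (-⅓ - 1*(-2)))² = (-2 + (-⅓ + 2))² = (-2 + 5/3)² = (-⅓)² = ⅑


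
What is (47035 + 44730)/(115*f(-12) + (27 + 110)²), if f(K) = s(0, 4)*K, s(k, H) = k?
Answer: 91765/18769 ≈ 4.8892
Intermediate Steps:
f(K) = 0 (f(K) = 0*K = 0)
(47035 + 44730)/(115*f(-12) + (27 + 110)²) = (47035 + 44730)/(115*0 + (27 + 110)²) = 91765/(0 + 137²) = 91765/(0 + 18769) = 91765/18769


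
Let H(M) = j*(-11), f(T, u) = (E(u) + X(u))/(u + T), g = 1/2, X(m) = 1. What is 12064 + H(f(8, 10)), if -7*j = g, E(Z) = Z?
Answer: 168907/14 ≈ 12065.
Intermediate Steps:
g = 1/2 ≈ 0.50000
j = -1/14 (j = -1/7*1/2 = -1/14 ≈ -0.071429)
f(T, u) = (1 + u)/(T + u) (f(T, u) = (u + 1)/(u + T) = (1 + u)/(T + u))
H(M) = 11/14 (H(M) = -1/14*(-11) = 11/14)
12064 + H(f(8, 10)) = 12064 + 11/14 = 168907/14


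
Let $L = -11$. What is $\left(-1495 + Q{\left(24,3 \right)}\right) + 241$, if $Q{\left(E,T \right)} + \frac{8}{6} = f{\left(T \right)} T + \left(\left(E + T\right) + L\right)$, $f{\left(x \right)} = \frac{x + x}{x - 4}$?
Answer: $- \frac{3772}{3} \approx -1257.3$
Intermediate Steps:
$f{\left(x \right)} = \frac{2 x}{-4 + x}$
$Q{\left(E,T \right)} = - \frac{37}{3} + E + T + \frac{2 T^{2}}{-4 + T}$ ($Q{\left(E,T \right)} = - \frac{4}{3} - \left(11 - E - T - \frac{2 T}{-4 + T} T\right) = - \frac{4}{3} + \left(\frac{2 T^{2}}{-4 + T} + \left(-11 + E + T\right)\right) = - \frac{4}{3} + \left(-11 + E + T + \frac{2 T^{2}}{-4 + T}\right) = - \frac{37}{3} + E + T + \frac{2 T^{2}}{-4 + T}$)
$\left(-1495 + Q{\left(24,3 \right)}\right) + 241 = \left(-1495 + \frac{6 \cdot 3^{2} + \left(-4 + 3\right) \left(-37 + 3 \cdot 24 + 3 \cdot 3\right)}{3 \left(-4 + 3\right)}\right) + 241 = \left(-1495 + \frac{6 \cdot 9 - \left(-37 + 72 + 9\right)}{3 \left(-1\right)}\right) + 241 = \left(-1495 + \frac{1}{3} \left(-1\right) \left(54 - 44\right)\right) + 241 = \left(-1495 + \frac{1}{3} \left(-1\right) 10\right) + 241 = \left(-1495 - \frac{10}{3}\right) + 241 = - \frac{4495}{3} + 241 = - \frac{3772}{3}$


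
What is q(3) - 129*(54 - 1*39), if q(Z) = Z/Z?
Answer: -1934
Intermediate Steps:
q(Z) = 1
q(3) - 129*(54 - 1*39) = 1 - 129*(54 - 1*39) = 1 - 129*(54 - 39) = 1 - 129*15 = 1 - 1935 = -1934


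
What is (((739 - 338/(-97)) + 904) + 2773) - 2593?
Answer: 177169/97 ≈ 1826.5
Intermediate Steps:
(((739 - 338/(-97)) + 904) + 2773) - 2593 = (((739 - 338*(-1/97)) + 904) + 2773) - 2593 = (((739 + 338/97) + 904) + 2773) - 2593 = ((72021/97 + 904) + 2773) - 2593 = (159709/97 + 2773) - 2593 = 428690/97 - 2593 = 177169/97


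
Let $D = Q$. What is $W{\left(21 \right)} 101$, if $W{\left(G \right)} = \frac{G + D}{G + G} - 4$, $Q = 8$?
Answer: $- \frac{14039}{42} \approx -334.26$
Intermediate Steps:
$D = 8$
$W{\left(G \right)} = -4 + \frac{8 + G}{2 G}$ ($W{\left(G \right)} = \frac{G + 8}{G + G} - 4 = \frac{8 + G}{2 G} - 4 = -4 + \frac{8 + G}{2 G}$)
$W{\left(21 \right)} 101 = \left(- \frac{7}{2} + \frac{4}{21}\right) 101 = \left(- \frac{139}{42}\right) 101 = - \frac{14039}{42}$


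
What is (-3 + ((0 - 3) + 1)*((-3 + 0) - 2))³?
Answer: 343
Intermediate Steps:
(-3 + ((0 - 3) + 1)*((-3 + 0) - 2))³ = (-3 + (-3 + 1)*(-3 - 2))³ = (-3 - 2*(-5))³ = (-3 + 10)³ = 7³ = 343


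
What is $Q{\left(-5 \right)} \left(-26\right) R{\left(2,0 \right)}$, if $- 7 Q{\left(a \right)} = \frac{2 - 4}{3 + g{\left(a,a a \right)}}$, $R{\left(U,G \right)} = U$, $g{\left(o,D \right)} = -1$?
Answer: $- \frac{52}{7} \approx -7.4286$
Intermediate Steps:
$Q{\left(a \right)} = \frac{1}{7}$ ($Q{\left(a \right)} = - \frac{\left(2 - 4\right) \frac{1}{3 - 1}}{7} = - \frac{\left(-2\right) \frac{1}{2}}{7} = \left(- \frac{1}{7}\right) \left(-1\right) = \frac{1}{7}$)
$Q{\left(-5 \right)} \left(-26\right) R{\left(2,0 \right)} = \frac{1}{7} \left(-26\right) 2 = \left(- \frac{26}{7}\right) 2 = - \frac{52}{7}$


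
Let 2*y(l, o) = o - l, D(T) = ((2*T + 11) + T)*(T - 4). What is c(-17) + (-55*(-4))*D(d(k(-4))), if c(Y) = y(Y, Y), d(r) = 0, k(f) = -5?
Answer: -9680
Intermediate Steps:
D(T) = (-4 + T)*(11 + 3*T) (D(T) = ((11 + 2*T) + T)*(-4 + T) = (11 + 3*T)*(-4 + T) = (-4 + T)*(11 + 3*T))
y(l, o) = o/2 - l/2 (y(l, o) = (o - l)/2 = o/2 - l/2)
c(Y) = 0 (c(Y) = Y/2 - Y/2 = 0)
c(-17) + (-55*(-4))*D(d(k(-4))) = 0 + (-55*(-4))*(-44 - 1*0 + 3*0²) = 0 + 220*(-44 + 0 + 3*0) = 0 + 220*(-44 + 0 + 0) = 0 + 220*(-44) = 0 - 9680 = -9680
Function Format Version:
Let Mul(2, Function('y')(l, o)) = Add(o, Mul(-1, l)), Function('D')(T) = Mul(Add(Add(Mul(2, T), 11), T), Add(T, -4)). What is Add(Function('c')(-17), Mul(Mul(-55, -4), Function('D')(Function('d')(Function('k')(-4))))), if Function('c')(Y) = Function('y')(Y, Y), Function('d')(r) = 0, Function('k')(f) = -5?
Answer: -9680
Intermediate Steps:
Function('D')(T) = Mul(Add(-4, T), Add(11, Mul(3, T))) (Function('D')(T) = Mul(Add(Add(11, Mul(2, T)), T), Add(-4, T)) = Mul(Add(11, Mul(3, T)), Add(-4, T)) = Mul(Add(-4, T), Add(11, Mul(3, T))))
Function('y')(l, o) = Add(Mul(Rational(1, 2), o), Mul(Rational(-1, 2), l)) (Function('y')(l, o) = Mul(Rational(1, 2), Add(o, Mul(-1, l))) = Add(Mul(Rational(1, 2), o), Mul(Rational(-1, 2), l)))
Function('c')(Y) = 0 (Function('c')(Y) = Add(Mul(Rational(1, 2), Y), Mul(Rational(-1, 2), Y)) = 0)
Add(Function('c')(-17), Mul(Mul(-55, -4), Function('D')(Function('d')(Function('k')(-4))))) = Add(0, Mul(Mul(-55, -4), Add(-44, Mul(-1, 0), Mul(3, Pow(0, 2))))) = Add(0, Mul(220, Add(-44, 0, Mul(3, 0)))) = Add(0, Mul(220, Add(-44, 0, 0))) = Add(0, Mul(220, -44)) = Add(0, -9680) = -9680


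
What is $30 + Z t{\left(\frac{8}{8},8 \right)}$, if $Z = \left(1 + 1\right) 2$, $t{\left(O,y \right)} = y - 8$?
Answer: $30$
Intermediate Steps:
$t{\left(O,y \right)} = -8 + y$
$Z = 4$ ($Z = 2 \cdot 2 = 4$)
$30 + Z t{\left(\frac{8}{8},8 \right)} = 30 + 4 \left(-8 + 8\right) = 30 + 4 \cdot 0 = 30 + 0 = 30$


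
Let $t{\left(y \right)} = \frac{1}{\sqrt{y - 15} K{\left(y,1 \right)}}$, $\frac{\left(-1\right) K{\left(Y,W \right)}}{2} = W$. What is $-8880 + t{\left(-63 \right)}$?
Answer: $-8880 + \frac{i \sqrt{78}}{156} \approx -8880.0 + 0.056614 i$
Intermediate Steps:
$K{\left(Y,W \right)} = - 2 W$
$t{\left(y \right)} = - \frac{1}{2 \sqrt{-15 + y}}$ ($t{\left(y \right)} = \frac{1}{\sqrt{y - 15} \left(\left(-2\right) 1\right)} = \frac{1}{\sqrt{-15 + y} \left(-2\right)} = \frac{1}{\left(-2\right) \sqrt{-15 + y}} = - \frac{1}{2 \sqrt{-15 + y}}$)
$-8880 + t{\left(-63 \right)} = -8880 - \frac{1}{2 \sqrt{-15 - 63}} = -8880 - \frac{1}{2 i \sqrt{78}} = -8880 - \frac{\left(- \frac{1}{78}\right) i \sqrt{78}}{2} = -8880 + \frac{i \sqrt{78}}{156}$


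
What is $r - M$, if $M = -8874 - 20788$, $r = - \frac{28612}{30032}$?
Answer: $\frac{222695143}{7508} \approx 29661.0$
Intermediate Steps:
$r = - \frac{7153}{7508}$ ($r = \left(-28612\right) \frac{1}{30032} = - \frac{7153}{7508} \approx -0.95272$)
$M = -29662$
$r - M = - \frac{7153}{7508} - -29662 = - \frac{7153}{7508} + 29662 = \frac{222695143}{7508}$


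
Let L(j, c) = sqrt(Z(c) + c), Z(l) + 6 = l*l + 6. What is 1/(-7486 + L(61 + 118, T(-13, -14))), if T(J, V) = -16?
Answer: -3743/28019978 - sqrt(15)/14009989 ≈ -0.00013386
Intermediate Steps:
Z(l) = l**2 (Z(l) = -6 + (l*l + 6) = -6 + (l**2 + 6) = -6 + (6 + l**2) = l**2)
L(j, c) = sqrt(c + c**2) (L(j, c) = sqrt(c**2 + c) = sqrt(c + c**2))
1/(-7486 + L(61 + 118, T(-13, -14))) = 1/(-7486 + sqrt(-16*(1 - 16))) = 1/(-7486 + sqrt(-16*(-15))) = 1/(-7486 + sqrt(240)) = 1/(-7486 + 4*sqrt(15))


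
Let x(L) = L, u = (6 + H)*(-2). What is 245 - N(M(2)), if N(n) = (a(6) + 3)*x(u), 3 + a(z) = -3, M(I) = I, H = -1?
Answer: 215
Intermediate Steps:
u = -10 (u = (6 - 1)*(-2) = 5*(-2) = -10)
a(z) = -6 (a(z) = -3 - 3 = -6)
N(n) = 30 (N(n) = (-6 + 3)*(-10) = -3*(-10) = 30)
245 - N(M(2)) = 245 - 1*30 = 245 - 30 = 215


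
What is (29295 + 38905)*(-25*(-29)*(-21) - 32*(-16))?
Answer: -1003426600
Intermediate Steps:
(29295 + 38905)*(-25*(-29)*(-21) - 32*(-16)) = 68200*(725*(-21) + 512) = 68200*(-15225 + 512) = 68200*(-14713) = -1003426600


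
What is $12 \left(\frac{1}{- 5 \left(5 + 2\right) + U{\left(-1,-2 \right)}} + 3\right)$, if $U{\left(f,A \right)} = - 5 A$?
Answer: $\frac{888}{25} \approx 35.52$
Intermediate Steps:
$12 \left(\frac{1}{- 5 \left(5 + 2\right) + U{\left(-1,-2 \right)}} + 3\right) = 12 \left(\frac{1}{- 5 \left(5 + 2\right) - -10} + 3\right) = 12 \left(\frac{1}{\left(-5\right) 7 + 10} + 3\right) = 12 \left(\frac{1}{-35 + 10} + 3\right) = 12 \left(\frac{1}{-25} + 3\right) = 12 \left(- \frac{1}{25} + 3\right) = 12 \cdot \frac{74}{25} = \frac{888}{25}$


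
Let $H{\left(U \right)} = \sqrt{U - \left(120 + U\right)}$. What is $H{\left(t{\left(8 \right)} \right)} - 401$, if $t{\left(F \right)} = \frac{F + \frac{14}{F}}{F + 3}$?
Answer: $-401 + 2 i \sqrt{30} \approx -401.0 + 10.954 i$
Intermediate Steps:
$t{\left(F \right)} = \frac{F + \frac{14}{F}}{3 + F}$
$H{\left(U \right)} = 2 i \sqrt{30}$ ($H{\left(U \right)} = \sqrt{U - \left(120 + U\right)} = \sqrt{-120} = 2 i \sqrt{30}$)
$H{\left(t{\left(8 \right)} \right)} - 401 = 2 i \sqrt{30} - 401 = -401 + 2 i \sqrt{30}$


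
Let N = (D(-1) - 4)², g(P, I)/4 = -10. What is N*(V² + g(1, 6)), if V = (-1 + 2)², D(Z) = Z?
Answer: -975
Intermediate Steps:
g(P, I) = -40 (g(P, I) = 4*(-10) = -40)
V = 1 (V = 1² = 1)
N = 25 (N = (-1 - 4)² = (-5)² = 25)
N*(V² + g(1, 6)) = 25*(1² - 40) = 25*(1 - 40) = 25*(-39) = -975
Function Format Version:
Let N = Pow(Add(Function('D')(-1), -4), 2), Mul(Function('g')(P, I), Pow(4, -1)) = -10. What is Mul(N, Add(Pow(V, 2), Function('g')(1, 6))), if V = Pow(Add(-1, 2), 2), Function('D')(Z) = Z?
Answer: -975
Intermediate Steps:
Function('g')(P, I) = -40 (Function('g')(P, I) = Mul(4, -10) = -40)
V = 1 (V = Pow(1, 2) = 1)
N = 25 (N = Pow(Add(-1, -4), 2) = Pow(-5, 2) = 25)
Mul(N, Add(Pow(V, 2), Function('g')(1, 6))) = Mul(25, Add(Pow(1, 2), -40)) = Mul(25, Add(1, -40)) = Mul(25, -39) = -975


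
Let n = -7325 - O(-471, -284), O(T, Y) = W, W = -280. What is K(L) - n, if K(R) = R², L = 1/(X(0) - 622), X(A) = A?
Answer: 2725597781/386884 ≈ 7045.0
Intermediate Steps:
O(T, Y) = -280
n = -7045 (n = -7325 - 1*(-280) = -7325 + 280 = -7045)
L = -1/622 (L = 1/(0 - 622) = 1/(-622) = -1/622 ≈ -0.0016077)
K(L) - n = (-1/622)² - 1*(-7045) = 1/386884 + 7045 = 2725597781/386884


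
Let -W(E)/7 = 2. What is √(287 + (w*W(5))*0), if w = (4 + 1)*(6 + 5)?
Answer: √287 ≈ 16.941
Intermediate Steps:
w = 55 (w = 5*11 = 55)
W(E) = -14 (W(E) = -7*2 = -14)
√(287 + (w*W(5))*0) = √(287 + (55*(-14))*0) = √(287 - 770*0) = √(287 + 0) = √287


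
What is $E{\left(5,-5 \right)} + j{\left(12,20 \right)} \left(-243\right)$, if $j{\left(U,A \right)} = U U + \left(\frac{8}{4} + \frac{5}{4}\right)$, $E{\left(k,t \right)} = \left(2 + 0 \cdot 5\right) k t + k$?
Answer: $- \frac{143307}{4} \approx -35827.0$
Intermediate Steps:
$E{\left(k,t \right)} = k + 2 k t$ ($E{\left(k,t \right)} = \left(2 + 0\right) k t + k = 2 k t + k = k + 2 k t$)
$j{\left(U,A \right)} = \frac{13}{4} + U^{2}$ ($j{\left(U,A \right)} = U^{2} + \left(8 \cdot \frac{1}{4} + 5 \cdot \frac{1}{4}\right) = U^{2} + \left(2 + \frac{5}{4}\right) = U^{2} + \frac{13}{4} = \frac{13}{4} + U^{2}$)
$E{\left(5,-5 \right)} + j{\left(12,20 \right)} \left(-243\right) = 5 \left(1 + 2 \left(-5\right)\right) + \left(\frac{13}{4} + 12^{2}\right) \left(-243\right) = 5 \left(1 - 10\right) + \left(\frac{13}{4} + 144\right) \left(-243\right) = 5 \left(-9\right) + \frac{589}{4} \left(-243\right) = -45 - \frac{143127}{4} = - \frac{143307}{4}$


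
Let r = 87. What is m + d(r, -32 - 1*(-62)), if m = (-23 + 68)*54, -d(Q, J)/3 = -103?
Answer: 2739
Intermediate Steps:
d(Q, J) = 309 (d(Q, J) = -3*(-103) = 309)
m = 2430 (m = 45*54 = 2430)
m + d(r, -32 - 1*(-62)) = 2430 + 309 = 2739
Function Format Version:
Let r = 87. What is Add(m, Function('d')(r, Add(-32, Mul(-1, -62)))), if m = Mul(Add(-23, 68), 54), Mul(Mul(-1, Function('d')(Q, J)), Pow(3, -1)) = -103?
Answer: 2739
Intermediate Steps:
Function('d')(Q, J) = 309 (Function('d')(Q, J) = Mul(-3, -103) = 309)
m = 2430 (m = Mul(45, 54) = 2430)
Add(m, Function('d')(r, Add(-32, Mul(-1, -62)))) = Add(2430, 309) = 2739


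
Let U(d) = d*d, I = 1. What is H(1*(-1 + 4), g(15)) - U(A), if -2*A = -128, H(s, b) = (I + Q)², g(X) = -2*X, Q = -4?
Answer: -4087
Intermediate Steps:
H(s, b) = 9 (H(s, b) = (1 - 4)² = (-3)² = 9)
A = 64 (A = -½*(-128) = 64)
U(d) = d²
H(1*(-1 + 4), g(15)) - U(A) = 9 - 1*64² = 9 - 1*4096 = 9 - 4096 = -4087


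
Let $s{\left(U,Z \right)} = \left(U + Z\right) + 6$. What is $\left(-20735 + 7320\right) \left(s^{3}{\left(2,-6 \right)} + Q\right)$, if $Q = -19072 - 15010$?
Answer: $457102710$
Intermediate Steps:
$s{\left(U,Z \right)} = 6 + U + Z$
$Q = -34082$ ($Q = -19072 - 15010 = -34082$)
$\left(-20735 + 7320\right) \left(s^{3}{\left(2,-6 \right)} + Q\right) = \left(-20735 + 7320\right) \left(\left(6 + 2 - 6\right)^{3} - 34082\right) = - 13415 \left(2^{3} - 34082\right) = - 13415 \left(8 - 34082\right) = \left(-13415\right) \left(-34074\right) = 457102710$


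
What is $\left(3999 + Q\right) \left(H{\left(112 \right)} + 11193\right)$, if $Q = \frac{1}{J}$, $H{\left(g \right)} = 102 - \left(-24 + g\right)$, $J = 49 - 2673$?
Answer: $\frac{117599253625}{2624} \approx 4.4817 \cdot 10^{7}$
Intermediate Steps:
$J = -2624$ ($J = 49 - 2673 = -2624$)
$H{\left(g \right)} = 126 - g$
$Q = - \frac{1}{2624}$ ($Q = \frac{1}{-2624} = - \frac{1}{2624} \approx -0.0003811$)
$\left(3999 + Q\right) \left(H{\left(112 \right)} + 11193\right) = \left(3999 - \frac{1}{2624}\right) \left(\left(126 - 112\right) + 11193\right) = \frac{10493375 \left(\left(126 - 112\right) + 11193\right)}{2624} = \frac{10493375 \left(14 + 11193\right)}{2624} = \frac{10493375}{2624} \cdot 11207 = \frac{117599253625}{2624}$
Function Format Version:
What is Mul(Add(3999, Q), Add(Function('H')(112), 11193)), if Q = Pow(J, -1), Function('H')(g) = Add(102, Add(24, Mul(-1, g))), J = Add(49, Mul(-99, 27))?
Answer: Rational(117599253625, 2624) ≈ 4.4817e+7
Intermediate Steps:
J = -2624 (J = Add(49, -2673) = -2624)
Function('H')(g) = Add(126, Mul(-1, g))
Q = Rational(-1, 2624) (Q = Pow(-2624, -1) = Rational(-1, 2624) ≈ -0.00038110)
Mul(Add(3999, Q), Add(Function('H')(112), 11193)) = Mul(Add(3999, Rational(-1, 2624)), Add(Add(126, Mul(-1, 112)), 11193)) = Mul(Rational(10493375, 2624), Add(Add(126, -112), 11193)) = Mul(Rational(10493375, 2624), Add(14, 11193)) = Mul(Rational(10493375, 2624), 11207) = Rational(117599253625, 2624)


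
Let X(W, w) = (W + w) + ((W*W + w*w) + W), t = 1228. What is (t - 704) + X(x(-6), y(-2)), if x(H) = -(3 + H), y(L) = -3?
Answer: 545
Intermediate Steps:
x(H) = -3 - H
X(W, w) = w + W² + w² + 2*W (X(W, w) = (W + w) + ((W² + w²) + W) = (W + w) + (W + W² + w²) = w + W² + w² + 2*W)
(t - 704) + X(x(-6), y(-2)) = (1228 - 704) + (-3 + (-3 - 1*(-6))² + (-3)² + 2*(-3 - 1*(-6))) = 524 + (-3 + (-3 + 6)² + 9 + 2*(-3 + 6)) = 524 + (-3 + 3² + 9 + 2*3) = 524 + (-3 + 9 + 9 + 6) = 524 + 21 = 545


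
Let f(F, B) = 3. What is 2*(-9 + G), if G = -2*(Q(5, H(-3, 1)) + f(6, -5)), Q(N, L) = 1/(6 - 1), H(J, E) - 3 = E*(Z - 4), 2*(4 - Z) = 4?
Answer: -154/5 ≈ -30.800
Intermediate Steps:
Z = 2 (Z = 4 - ½*4 = 4 - 2 = 2)
H(J, E) = 3 - 2*E (H(J, E) = 3 + E*(2 - 4) = 3 + E*(-2) = 3 - 2*E)
Q(N, L) = ⅕ (Q(N, L) = 1/5 = ⅕)
G = -32/5 (G = -2*(⅕ + 3) = -2*16/5 = -32/5 ≈ -6.4000)
2*(-9 + G) = 2*(-9 - 32/5) = 2*(-77/5) = -154/5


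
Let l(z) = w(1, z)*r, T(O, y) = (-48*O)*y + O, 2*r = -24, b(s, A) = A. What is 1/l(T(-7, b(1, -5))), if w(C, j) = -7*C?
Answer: 1/84 ≈ 0.011905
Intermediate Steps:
r = -12 (r = (½)*(-24) = -12)
T(O, y) = O - 48*O*y (T(O, y) = -48*O*y + O = O - 48*O*y)
l(z) = 84 (l(z) = -7*1*(-12) = -7*(-12) = 84)
1/l(T(-7, b(1, -5))) = 1/84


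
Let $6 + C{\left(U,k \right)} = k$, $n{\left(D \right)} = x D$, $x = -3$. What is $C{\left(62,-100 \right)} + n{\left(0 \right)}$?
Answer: $-106$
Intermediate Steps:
$n{\left(D \right)} = - 3 D$
$C{\left(U,k \right)} = -6 + k$
$C{\left(62,-100 \right)} + n{\left(0 \right)} = \left(-6 - 100\right) - 0 = -106 + 0 = -106$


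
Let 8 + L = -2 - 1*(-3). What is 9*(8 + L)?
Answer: 9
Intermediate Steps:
L = -7 (L = -8 + (-2 - 1*(-3)) = -8 + (-2 + 3) = -8 + 1 = -7)
9*(8 + L) = 9*(8 - 7) = 9*1 = 9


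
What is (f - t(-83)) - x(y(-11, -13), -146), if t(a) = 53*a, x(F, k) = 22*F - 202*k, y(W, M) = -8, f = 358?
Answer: -24559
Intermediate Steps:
x(F, k) = -202*k + 22*F
(f - t(-83)) - x(y(-11, -13), -146) = (358 - 53*(-83)) - (-202*(-146) + 22*(-8)) = (358 - 1*(-4399)) - (29492 - 176) = (358 + 4399) - 1*29316 = 4757 - 29316 = -24559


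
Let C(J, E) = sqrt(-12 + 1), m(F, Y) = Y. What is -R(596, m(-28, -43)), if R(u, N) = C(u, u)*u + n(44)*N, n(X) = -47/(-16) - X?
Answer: -28251/16 - 596*I*sqrt(11) ≈ -1765.7 - 1976.7*I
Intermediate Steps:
n(X) = 47/16 - X (n(X) = -47*(-1/16) - X = 47/16 - X)
C(J, E) = I*sqrt(11) (C(J, E) = sqrt(-11) = I*sqrt(11))
R(u, N) = -657*N/16 + I*u*sqrt(11) (R(u, N) = (I*sqrt(11))*u + (47/16 - 1*44)*N = I*u*sqrt(11) + (47/16 - 44)*N = I*u*sqrt(11) - 657*N/16 = -657*N/16 + I*u*sqrt(11))
-R(596, m(-28, -43)) = -(-657/16*(-43) + I*596*sqrt(11)) = -(28251/16 + 596*I*sqrt(11)) = -28251/16 - 596*I*sqrt(11)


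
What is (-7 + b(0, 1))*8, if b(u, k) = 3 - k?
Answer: -40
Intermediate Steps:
(-7 + b(0, 1))*8 = (-7 + (3 - 1*1))*8 = (-7 + (3 - 1))*8 = (-7 + 2)*8 = -5*8 = -40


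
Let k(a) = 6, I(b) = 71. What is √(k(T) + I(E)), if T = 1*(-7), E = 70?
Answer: √77 ≈ 8.7750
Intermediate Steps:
T = -7
√(k(T) + I(E)) = √(6 + 71) = √77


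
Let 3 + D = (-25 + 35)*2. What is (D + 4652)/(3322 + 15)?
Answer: 4669/3337 ≈ 1.3992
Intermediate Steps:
D = 17 (D = -3 + (-25 + 35)*2 = -3 + 10*2 = -3 + 20 = 17)
(D + 4652)/(3322 + 15) = (17 + 4652)/(3322 + 15) = 4669/3337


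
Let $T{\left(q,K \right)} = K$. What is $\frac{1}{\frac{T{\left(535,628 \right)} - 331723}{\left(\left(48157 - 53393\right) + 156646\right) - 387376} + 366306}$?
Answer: $\frac{235966}{86436092691} \approx 2.7299 \cdot 10^{-6}$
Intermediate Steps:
$\frac{1}{\frac{T{\left(535,628 \right)} - 331723}{\left(\left(48157 - 53393\right) + 156646\right) - 387376} + 366306} = \frac{1}{\frac{628 - 331723}{\left(\left(48157 - 53393\right) + 156646\right) - 387376} + 366306} = \frac{1}{- \frac{331095}{\left(-5236 + 156646\right) - 387376} + 366306} = \frac{1}{- \frac{331095}{151410 - 387376} + 366306} = \frac{1}{- \frac{331095}{-235966} + 366306} = \frac{1}{\left(-331095\right) \left(- \frac{1}{235966}\right) + 366306} = \frac{1}{\frac{331095}{235966} + 366306} = \frac{1}{\frac{86436092691}{235966}} = \frac{235966}{86436092691}$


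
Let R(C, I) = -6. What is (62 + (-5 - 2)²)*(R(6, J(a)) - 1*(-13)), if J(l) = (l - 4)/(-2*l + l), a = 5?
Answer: 777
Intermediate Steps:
J(l) = -(-4 + l)/l (J(l) = (-4 + l)/((-l)) = (-4 + l)*(-1/l) = -(-4 + l)/l)
(62 + (-5 - 2)²)*(R(6, J(a)) - 1*(-13)) = (62 + (-5 - 2)²)*(-6 - 1*(-13)) = (62 + (-7)²)*(-6 + 13) = (62 + 49)*7 = 111*7 = 777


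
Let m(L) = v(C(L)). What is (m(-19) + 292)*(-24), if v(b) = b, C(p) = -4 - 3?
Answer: -6840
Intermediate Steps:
C(p) = -7
m(L) = -7
(m(-19) + 292)*(-24) = (-7 + 292)*(-24) = 285*(-24) = -6840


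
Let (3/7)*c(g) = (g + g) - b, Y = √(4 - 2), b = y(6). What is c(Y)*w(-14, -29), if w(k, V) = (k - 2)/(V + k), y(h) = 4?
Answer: -448/129 + 224*√2/129 ≈ -1.0172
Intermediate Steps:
w(k, V) = (-2 + k)/(V + k)
b = 4
Y = √2 ≈ 1.4142
c(g) = -28/3 + 14*g/3 (c(g) = 7*((g + g) - 1*4)/3 = 7*(2*g - 4)/3 = 7*(-4 + 2*g)/3 = -28/3 + 14*g/3)
c(Y)*w(-14, -29) = (-28/3 + 14*√2/3)*((-2 - 14)/(-29 - 14)) = (-28/3 + 14*√2/3)*(-16/(-43)) = (-28/3 + 14*√2/3)*(-1/43*(-16)) = (-28/3 + 14*√2/3)*(16/43) = -448/129 + 224*√2/129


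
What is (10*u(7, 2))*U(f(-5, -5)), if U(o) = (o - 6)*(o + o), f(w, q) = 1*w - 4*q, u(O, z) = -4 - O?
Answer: -29700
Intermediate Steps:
f(w, q) = w - 4*q
U(o) = 2*o*(-6 + o) (U(o) = (-6 + o)*(2*o) = 2*o*(-6 + o))
(10*u(7, 2))*U(f(-5, -5)) = (10*(-4 - 1*7))*(2*(-5 - 4*(-5))*(-6 + (-5 - 4*(-5)))) = (10*(-4 - 7))*(2*(-5 + 20)*(-6 + (-5 + 20))) = (10*(-11))*(2*15*(-6 + 15)) = -220*15*9 = -110*270 = -29700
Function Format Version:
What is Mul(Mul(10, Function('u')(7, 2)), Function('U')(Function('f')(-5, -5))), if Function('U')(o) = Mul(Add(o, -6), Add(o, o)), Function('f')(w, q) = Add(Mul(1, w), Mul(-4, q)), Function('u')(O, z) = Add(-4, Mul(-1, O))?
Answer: -29700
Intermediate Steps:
Function('f')(w, q) = Add(w, Mul(-4, q))
Function('U')(o) = Mul(2, o, Add(-6, o)) (Function('U')(o) = Mul(Add(-6, o), Mul(2, o)) = Mul(2, o, Add(-6, o)))
Mul(Mul(10, Function('u')(7, 2)), Function('U')(Function('f')(-5, -5))) = Mul(Mul(10, Add(-4, Mul(-1, 7))), Mul(2, Add(-5, Mul(-4, -5)), Add(-6, Add(-5, Mul(-4, -5))))) = Mul(Mul(10, Add(-4, -7)), Mul(2, Add(-5, 20), Add(-6, Add(-5, 20)))) = Mul(Mul(10, -11), Mul(2, 15, Add(-6, 15))) = Mul(-110, Mul(2, 15, 9)) = Mul(-110, 270) = -29700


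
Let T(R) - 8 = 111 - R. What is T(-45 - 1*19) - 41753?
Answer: -41570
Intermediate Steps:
T(R) = 119 - R (T(R) = 8 + (111 - R) = 119 - R)
T(-45 - 1*19) - 41753 = (119 - (-45 - 1*19)) - 41753 = (119 - (-45 - 19)) - 41753 = (119 - 1*(-64)) - 41753 = (119 + 64) - 41753 = 183 - 41753 = -41570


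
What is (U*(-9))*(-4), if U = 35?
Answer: 1260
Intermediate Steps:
(U*(-9))*(-4) = (35*(-9))*(-4) = -315*(-4) = 1260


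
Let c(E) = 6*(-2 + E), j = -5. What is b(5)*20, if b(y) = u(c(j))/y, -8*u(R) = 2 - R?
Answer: -22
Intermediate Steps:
c(E) = -12 + 6*E
u(R) = -1/4 + R/8 (u(R) = -(2 - R)/8 = -1/4 + R/8)
b(y) = -11/(2*y) (b(y) = (-1/4 + (-12 + 6*(-5))/8)/y = (-1/4 + (-12 - 30)/8)/y = (-1/4 + (1/8)*(-42))/y = (-1/4 - 21/4)/y = -11/(2*y))
b(5)*20 = -11/2/5*20 = -11/2*1/5*20 = -11/10*20 = -22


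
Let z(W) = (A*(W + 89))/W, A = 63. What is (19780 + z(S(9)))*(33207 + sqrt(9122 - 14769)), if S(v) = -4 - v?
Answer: 8379852864/13 + 252352*I*sqrt(5647)/13 ≈ 6.446e+8 + 1.4587e+6*I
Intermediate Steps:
z(W) = (5607 + 63*W)/W (z(W) = (63*(W + 89))/W = (63*(89 + W))/W = (5607 + 63*W)/W)
(19780 + z(S(9)))*(33207 + sqrt(9122 - 14769)) = (19780 + (63 + 5607/(-4 - 1*9)))*(33207 + sqrt(9122 - 14769)) = (19780 + (63 + 5607/(-4 - 9)))*(33207 + sqrt(-5647)) = (19780 + (63 + 5607/(-13)))*(33207 + I*sqrt(5647)) = (19780 + (63 + 5607*(-1/13)))*(33207 + I*sqrt(5647)) = (19780 + (63 - 5607/13))*(33207 + I*sqrt(5647)) = (19780 - 4788/13)*(33207 + I*sqrt(5647)) = 252352*(33207 + I*sqrt(5647))/13 = 8379852864/13 + 252352*I*sqrt(5647)/13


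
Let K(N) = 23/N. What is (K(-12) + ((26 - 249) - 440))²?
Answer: 63664441/144 ≈ 4.4211e+5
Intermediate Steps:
(K(-12) + ((26 - 249) - 440))² = (23/(-12) + ((26 - 249) - 440))² = (23*(-1/12) + (-223 - 440))² = (-23/12 - 663)² = (-7979/12)² = 63664441/144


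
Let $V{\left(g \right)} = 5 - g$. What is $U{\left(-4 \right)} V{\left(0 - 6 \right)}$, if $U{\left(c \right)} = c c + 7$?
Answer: $253$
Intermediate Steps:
$U{\left(c \right)} = 7 + c^{2}$ ($U{\left(c \right)} = c^{2} + 7 = 7 + c^{2}$)
$U{\left(-4 \right)} V{\left(0 - 6 \right)} = \left(7 + \left(-4\right)^{2}\right) \left(5 - \left(0 - 6\right)\right) = \left(7 + 16\right) \left(5 - \left(0 - 6\right)\right) = 23 \left(5 - -6\right) = 23 \left(5 + 6\right) = 23 \cdot 11 = 253$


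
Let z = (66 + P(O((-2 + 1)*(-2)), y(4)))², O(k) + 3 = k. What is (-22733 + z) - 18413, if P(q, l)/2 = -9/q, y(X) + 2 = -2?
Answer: -34090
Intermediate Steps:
O(k) = -3 + k
y(X) = -4 (y(X) = -2 - 2 = -4)
P(q, l) = -18/q (P(q, l) = 2*(-9/q) = -18/q)
z = 7056 (z = (66 - 18/(-3 + (-2 + 1)*(-2)))² = (66 - 18/(-3 - 1*(-2)))² = (66 - 18/(-3 + 2))² = (66 - 18/(-1))² = (66 - 18*(-1))² = (66 + 18)² = 84² = 7056)
(-22733 + z) - 18413 = (-22733 + 7056) - 18413 = -15677 - 18413 = -34090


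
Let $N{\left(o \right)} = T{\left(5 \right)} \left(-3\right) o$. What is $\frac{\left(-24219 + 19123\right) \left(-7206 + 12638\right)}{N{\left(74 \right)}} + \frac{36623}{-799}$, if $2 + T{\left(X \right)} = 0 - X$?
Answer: $- \frac{1583886305}{88689} \approx -17859.0$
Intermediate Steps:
$T{\left(X \right)} = -2 - X$ ($T{\left(X \right)} = -2 + \left(0 - X\right) = -2 - X$)
$N{\left(o \right)} = 21 o$ ($N{\left(o \right)} = \left(-2 - 5\right) \left(-3\right) o = \left(-7\right) \left(-3\right) o = 21 o$)
$\frac{\left(-24219 + 19123\right) \left(-7206 + 12638\right)}{N{\left(74 \right)}} + \frac{36623}{-799} = \frac{\left(-24219 + 19123\right) \left(-7206 + 12638\right)}{21 \cdot 74} + \frac{36623}{-799} = \frac{\left(-5096\right) 5432}{1554} + 36623 \left(- \frac{1}{799}\right) = \left(-27681472\right) \frac{1}{1554} - \frac{36623}{799} = - \frac{1977248}{111} - \frac{36623}{799} = - \frac{1583886305}{88689}$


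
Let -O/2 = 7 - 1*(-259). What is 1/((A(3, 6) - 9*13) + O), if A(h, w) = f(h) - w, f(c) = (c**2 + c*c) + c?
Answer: -1/634 ≈ -0.0015773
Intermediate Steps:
O = -532 (O = -2*(7 - 1*(-259)) = -2*(7 + 259) = -2*266 = -532)
f(c) = c + 2*c**2 (f(c) = (c**2 + c**2) + c = 2*c**2 + c = c + 2*c**2)
A(h, w) = -w + h*(1 + 2*h) (A(h, w) = h*(1 + 2*h) - w = -w + h*(1 + 2*h))
1/((A(3, 6) - 9*13) + O) = 1/(((-1*6 + 3*(1 + 2*3)) - 9*13) - 532) = 1/(((-6 + 3*(1 + 6)) - 117) - 532) = 1/(((-6 + 3*7) - 117) - 532) = 1/(((-6 + 21) - 117) - 532) = 1/((15 - 117) - 532) = 1/(-102 - 532) = 1/(-634) = -1/634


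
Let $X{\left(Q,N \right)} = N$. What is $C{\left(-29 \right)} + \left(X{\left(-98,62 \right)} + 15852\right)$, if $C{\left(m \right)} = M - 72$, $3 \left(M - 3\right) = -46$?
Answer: $\frac{47489}{3} \approx 15830.0$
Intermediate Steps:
$M = - \frac{37}{3}$ ($M = 3 + \frac{1}{3} \left(-46\right) = 3 - \frac{46}{3} = - \frac{37}{3} \approx -12.333$)
$C{\left(m \right)} = - \frac{253}{3}$ ($C{\left(m \right)} = - \frac{37}{3} - 72 = - \frac{253}{3}$)
$C{\left(-29 \right)} + \left(X{\left(-98,62 \right)} + 15852\right) = - \frac{253}{3} + \left(62 + 15852\right) = - \frac{253}{3} + 15914 = \frac{47489}{3}$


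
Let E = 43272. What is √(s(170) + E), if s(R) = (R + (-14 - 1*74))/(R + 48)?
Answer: √514119101/109 ≈ 208.02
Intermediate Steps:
s(R) = (-88 + R)/(48 + R) (s(R) = (R + (-14 - 74))/(48 + R) = (R - 88)/(48 + R) = (-88 + R)/(48 + R))
√(s(170) + E) = √((-88 + 170)/(48 + 170) + 43272) = √(82/218 + 43272) = √((1/218)*82 + 43272) = √(41/109 + 43272) = √(4716689/109) = √514119101/109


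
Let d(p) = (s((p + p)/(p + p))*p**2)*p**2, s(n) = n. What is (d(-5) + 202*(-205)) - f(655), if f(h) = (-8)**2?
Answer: -40849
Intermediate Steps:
d(p) = p**4 (d(p) = (((p + p)/(p + p))*p**2)*p**2 = (((2*p)/((2*p)))*p**2)*p**2 = (((2*p)*(1/(2*p)))*p**2)*p**2 = (1*p**2)*p**2 = p**2*p**2 = p**4)
f(h) = 64
(d(-5) + 202*(-205)) - f(655) = ((-5)**4 + 202*(-205)) - 1*64 = (625 - 41410) - 64 = -40785 - 64 = -40849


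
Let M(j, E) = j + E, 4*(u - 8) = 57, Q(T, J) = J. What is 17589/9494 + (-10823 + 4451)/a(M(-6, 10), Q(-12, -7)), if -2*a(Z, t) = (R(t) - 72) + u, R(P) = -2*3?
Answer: -480043797/2117162 ≈ -226.74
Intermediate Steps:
R(P) = -6
u = 89/4 (u = 8 + (1/4)*57 = 8 + 57/4 = 89/4 ≈ 22.250)
M(j, E) = E + j
a(Z, t) = 223/8 (a(Z, t) = -((-6 - 72) + 89/4)/2 = -(-78 + 89/4)/2 = -1/2*(-223/4) = 223/8)
17589/9494 + (-10823 + 4451)/a(M(-6, 10), Q(-12, -7)) = 17589/9494 + (-10823 + 4451)/(223/8) = 17589*(1/9494) - 6372*8/223 = 17589/9494 - 50976/223 = -480043797/2117162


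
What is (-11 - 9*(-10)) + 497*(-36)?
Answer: -17813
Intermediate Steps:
(-11 - 9*(-10)) + 497*(-36) = (-11 + 90) - 17892 = 79 - 17892 = -17813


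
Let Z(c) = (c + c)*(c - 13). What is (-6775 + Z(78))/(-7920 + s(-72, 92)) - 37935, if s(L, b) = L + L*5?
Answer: -316836485/8352 ≈ -37935.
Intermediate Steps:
s(L, b) = 6*L (s(L, b) = L + 5*L = 6*L)
Z(c) = 2*c*(-13 + c) (Z(c) = (2*c)*(-13 + c) = 2*c*(-13 + c))
(-6775 + Z(78))/(-7920 + s(-72, 92)) - 37935 = (-6775 + 2*78*(-13 + 78))/(-7920 + 6*(-72)) - 37935 = (-6775 + 2*78*65)/(-7920 - 432) - 37935 = (-6775 + 10140)/(-8352) - 37935 = 3365*(-1/8352) - 37935 = -3365/8352 - 37935 = -316836485/8352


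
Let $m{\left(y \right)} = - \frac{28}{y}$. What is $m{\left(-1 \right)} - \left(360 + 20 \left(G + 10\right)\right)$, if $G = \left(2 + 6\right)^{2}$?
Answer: $-1812$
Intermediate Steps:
$G = 64$ ($G = 8^{2} = 64$)
$m{\left(-1 \right)} - \left(360 + 20 \left(G + 10\right)\right) = - \frac{28}{-1} - \left(360 + 20 \left(64 + 10\right)\right) = \left(-28\right) \left(-1\right) - 1840 = 28 - 1840 = -1812$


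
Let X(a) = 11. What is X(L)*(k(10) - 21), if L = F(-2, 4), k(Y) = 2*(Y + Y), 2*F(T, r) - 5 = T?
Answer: 209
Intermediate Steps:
F(T, r) = 5/2 + T/2
k(Y) = 4*Y (k(Y) = 2*(2*Y) = 4*Y)
L = 3/2 (L = 5/2 + (1/2)*(-2) = 5/2 - 1 = 3/2 ≈ 1.5000)
X(L)*(k(10) - 21) = 11*(4*10 - 21) = 11*(40 - 21) = 11*19 = 209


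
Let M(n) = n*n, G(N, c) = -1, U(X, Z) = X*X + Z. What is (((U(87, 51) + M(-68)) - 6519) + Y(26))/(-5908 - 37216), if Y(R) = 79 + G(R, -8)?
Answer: -5803/43124 ≈ -0.13457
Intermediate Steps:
U(X, Z) = Z + X² (U(X, Z) = X² + Z = Z + X²)
M(n) = n²
Y(R) = 78 (Y(R) = 79 - 1 = 78)
(((U(87, 51) + M(-68)) - 6519) + Y(26))/(-5908 - 37216) = ((((51 + 87²) + (-68)²) - 6519) + 78)/(-5908 - 37216) = ((((51 + 7569) + 4624) - 6519) + 78)/(-43124) = (((7620 + 4624) - 6519) + 78)*(-1/43124) = ((12244 - 6519) + 78)*(-1/43124) = (5725 + 78)*(-1/43124) = 5803*(-1/43124) = -5803/43124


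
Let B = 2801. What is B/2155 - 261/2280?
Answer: 77651/65512 ≈ 1.1853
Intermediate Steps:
B/2155 - 261/2280 = 2801/2155 - 261/2280 = 2801*(1/2155) - 261*1/2280 = 2801/2155 - 87/760 = 77651/65512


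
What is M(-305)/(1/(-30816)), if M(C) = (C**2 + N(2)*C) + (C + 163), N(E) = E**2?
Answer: -2824687008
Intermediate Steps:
M(C) = 163 + C**2 + 5*C (M(C) = (C**2 + 2**2*C) + (C + 163) = (C**2 + 4*C) + (163 + C) = 163 + C**2 + 5*C)
M(-305)/(1/(-30816)) = (163 + (-305)**2 + 5*(-305))/(1/(-30816)) = (163 + 93025 - 1525)/(-1/30816) = 91663*(-30816) = -2824687008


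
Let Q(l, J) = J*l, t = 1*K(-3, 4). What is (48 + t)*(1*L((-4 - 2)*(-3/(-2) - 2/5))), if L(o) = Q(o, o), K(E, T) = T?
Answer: 56628/25 ≈ 2265.1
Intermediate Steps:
t = 4 (t = 1*4 = 4)
L(o) = o² (L(o) = o*o = o²)
(48 + t)*(1*L((-4 - 2)*(-3/(-2) - 2/5))) = (48 + 4)*(1*((-4 - 2)*(-3/(-2) - 2/5))²) = 52*(1*(-6*(-3*(-½) - 2*⅕))²) = 52*(1*(-6*(3/2 - ⅖))²) = 52*(1*(-6*11/10)²) = 52*(1*(-33/5)²) = 52*(1*(1089/25)) = 52*(1089/25) = 56628/25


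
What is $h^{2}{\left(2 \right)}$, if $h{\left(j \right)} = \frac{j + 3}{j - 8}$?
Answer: $\frac{25}{36} \approx 0.69444$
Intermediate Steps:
$h{\left(j \right)} = \frac{3 + j}{-8 + j}$
$h^{2}{\left(2 \right)} = \left(\frac{3 + 2}{-8 + 2}\right)^{2} = \left(\frac{1}{-6} \cdot 5\right)^{2} = \left(\left(- \frac{1}{6}\right) 5\right)^{2} = \left(- \frac{5}{6}\right)^{2} = \frac{25}{36}$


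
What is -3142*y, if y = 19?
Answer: -59698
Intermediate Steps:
-3142*y = -3142*19 = -59698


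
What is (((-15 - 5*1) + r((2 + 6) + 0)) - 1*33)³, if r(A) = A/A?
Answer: -140608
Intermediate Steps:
r(A) = 1
(((-15 - 5*1) + r((2 + 6) + 0)) - 1*33)³ = (((-15 - 5*1) + 1) - 1*33)³ = (((-15 - 5) + 1) - 33)³ = ((-20 + 1) - 33)³ = (-19 - 33)³ = (-52)³ = -140608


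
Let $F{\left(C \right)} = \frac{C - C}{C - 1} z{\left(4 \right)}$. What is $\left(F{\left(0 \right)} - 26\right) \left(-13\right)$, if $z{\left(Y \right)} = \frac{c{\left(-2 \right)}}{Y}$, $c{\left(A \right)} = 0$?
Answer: $338$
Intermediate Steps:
$z{\left(Y \right)} = 0$ ($z{\left(Y \right)} = \frac{0}{Y} = 0$)
$F{\left(C \right)} = 0$ ($F{\left(C \right)} = \frac{C - C}{C - 1} \cdot 0 = \frac{0}{-1 + C} 0 = 0 \cdot 0 = 0$)
$\left(F{\left(0 \right)} - 26\right) \left(-13\right) = \left(0 - 26\right) \left(-13\right) = \left(-26\right) \left(-13\right) = 338$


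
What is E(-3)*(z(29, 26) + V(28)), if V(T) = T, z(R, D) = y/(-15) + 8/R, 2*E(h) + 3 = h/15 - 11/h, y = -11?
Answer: 88333/13050 ≈ 6.7688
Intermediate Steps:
E(h) = -3/2 - 11/(2*h) + h/30 (E(h) = -3/2 + (h/15 - 11/h)/2 = -3/2 + (-11/h + h/15)/2 = -3/2 + (-11/(2*h) + h/30) = -3/2 - 11/(2*h) + h/30)
z(R, D) = 11/15 + 8/R (z(R, D) = -11/(-15) + 8/R = -11*(-1/15) + 8/R = 11/15 + 8/R)
E(-3)*(z(29, 26) + V(28)) = ((1/30)*(-165 - 3*(-45 - 3))/(-3))*((11/15 + 8/29) + 28) = ((1/30)*(-1/3)*(-165 - 3*(-48)))*((11/15 + 8*(1/29)) + 28) = ((1/30)*(-1/3)*(-165 + 144))*((11/15 + 8/29) + 28) = ((1/30)*(-1/3)*(-21))*(439/435 + 28) = (7/30)*(12619/435) = 88333/13050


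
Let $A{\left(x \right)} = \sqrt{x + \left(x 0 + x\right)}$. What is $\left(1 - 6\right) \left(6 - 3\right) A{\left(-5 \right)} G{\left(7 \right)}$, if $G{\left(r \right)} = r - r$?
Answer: $0$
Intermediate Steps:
$G{\left(r \right)} = 0$
$A{\left(x \right)} = \sqrt{2} \sqrt{x}$ ($A{\left(x \right)} = \sqrt{x + \left(0 + x\right)} = \sqrt{x + x} = \sqrt{2 x} = \sqrt{2} \sqrt{x}$)
$\left(1 - 6\right) \left(6 - 3\right) A{\left(-5 \right)} G{\left(7 \right)} = \left(1 - 6\right) \left(6 - 3\right) \sqrt{2} \sqrt{-5} \cdot 0 = \left(-5\right) 3 \sqrt{2} i \sqrt{5} \cdot 0 = - 15 i \sqrt{10} \cdot 0 = 0$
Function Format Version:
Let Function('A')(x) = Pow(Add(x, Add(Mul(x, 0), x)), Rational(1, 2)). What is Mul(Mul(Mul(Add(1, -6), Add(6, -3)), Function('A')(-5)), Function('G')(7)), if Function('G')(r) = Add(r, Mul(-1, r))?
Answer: 0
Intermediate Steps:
Function('G')(r) = 0
Function('A')(x) = Mul(Pow(2, Rational(1, 2)), Pow(x, Rational(1, 2))) (Function('A')(x) = Pow(Add(x, Add(0, x)), Rational(1, 2)) = Pow(Add(x, x), Rational(1, 2)) = Pow(Mul(2, x), Rational(1, 2)) = Mul(Pow(2, Rational(1, 2)), Pow(x, Rational(1, 2))))
Mul(Mul(Mul(Add(1, -6), Add(6, -3)), Function('A')(-5)), Function('G')(7)) = Mul(Mul(Mul(Add(1, -6), Add(6, -3)), Mul(Pow(2, Rational(1, 2)), Pow(-5, Rational(1, 2)))), 0) = Mul(Mul(Mul(-5, 3), Mul(Pow(2, Rational(1, 2)), Mul(I, Pow(5, Rational(1, 2))))), 0) = Mul(Mul(-15, Mul(I, Pow(10, Rational(1, 2)))), 0) = Mul(Mul(-15, I, Pow(10, Rational(1, 2))), 0) = 0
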